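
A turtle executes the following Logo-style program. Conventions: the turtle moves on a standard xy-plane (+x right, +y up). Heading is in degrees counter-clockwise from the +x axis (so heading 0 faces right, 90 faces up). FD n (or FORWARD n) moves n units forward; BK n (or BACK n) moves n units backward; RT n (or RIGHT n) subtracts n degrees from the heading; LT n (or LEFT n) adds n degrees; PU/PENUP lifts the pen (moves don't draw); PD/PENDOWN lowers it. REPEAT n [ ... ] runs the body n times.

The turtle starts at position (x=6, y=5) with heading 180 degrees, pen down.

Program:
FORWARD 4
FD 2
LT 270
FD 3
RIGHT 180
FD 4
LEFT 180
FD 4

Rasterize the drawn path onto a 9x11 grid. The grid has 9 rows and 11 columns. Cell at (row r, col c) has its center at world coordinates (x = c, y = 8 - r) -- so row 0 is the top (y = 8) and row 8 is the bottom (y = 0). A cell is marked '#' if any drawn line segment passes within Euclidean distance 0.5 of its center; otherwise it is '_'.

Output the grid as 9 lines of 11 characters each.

Segment 0: (6,5) -> (2,5)
Segment 1: (2,5) -> (0,5)
Segment 2: (0,5) -> (0,8)
Segment 3: (0,8) -> (0,4)
Segment 4: (0,4) -> (0,8)

Answer: #__________
#__________
#__________
#######____
#__________
___________
___________
___________
___________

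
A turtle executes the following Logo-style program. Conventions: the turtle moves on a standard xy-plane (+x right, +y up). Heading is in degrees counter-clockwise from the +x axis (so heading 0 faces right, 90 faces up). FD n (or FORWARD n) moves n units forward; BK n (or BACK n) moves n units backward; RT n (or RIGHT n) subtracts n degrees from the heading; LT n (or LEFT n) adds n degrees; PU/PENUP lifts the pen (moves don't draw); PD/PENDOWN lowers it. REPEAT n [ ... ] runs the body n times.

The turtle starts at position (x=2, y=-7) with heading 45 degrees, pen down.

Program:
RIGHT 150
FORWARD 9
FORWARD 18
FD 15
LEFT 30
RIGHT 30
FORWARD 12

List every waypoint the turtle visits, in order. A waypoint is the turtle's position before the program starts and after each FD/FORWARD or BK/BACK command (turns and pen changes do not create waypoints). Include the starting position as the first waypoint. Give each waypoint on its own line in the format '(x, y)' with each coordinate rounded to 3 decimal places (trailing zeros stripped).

Executing turtle program step by step:
Start: pos=(2,-7), heading=45, pen down
RT 150: heading 45 -> 255
FD 9: (2,-7) -> (-0.329,-15.693) [heading=255, draw]
FD 18: (-0.329,-15.693) -> (-4.988,-33.08) [heading=255, draw]
FD 15: (-4.988,-33.08) -> (-8.87,-47.569) [heading=255, draw]
LT 30: heading 255 -> 285
RT 30: heading 285 -> 255
FD 12: (-8.87,-47.569) -> (-11.976,-59.16) [heading=255, draw]
Final: pos=(-11.976,-59.16), heading=255, 4 segment(s) drawn
Waypoints (5 total):
(2, -7)
(-0.329, -15.693)
(-4.988, -33.08)
(-8.87, -47.569)
(-11.976, -59.16)

Answer: (2, -7)
(-0.329, -15.693)
(-4.988, -33.08)
(-8.87, -47.569)
(-11.976, -59.16)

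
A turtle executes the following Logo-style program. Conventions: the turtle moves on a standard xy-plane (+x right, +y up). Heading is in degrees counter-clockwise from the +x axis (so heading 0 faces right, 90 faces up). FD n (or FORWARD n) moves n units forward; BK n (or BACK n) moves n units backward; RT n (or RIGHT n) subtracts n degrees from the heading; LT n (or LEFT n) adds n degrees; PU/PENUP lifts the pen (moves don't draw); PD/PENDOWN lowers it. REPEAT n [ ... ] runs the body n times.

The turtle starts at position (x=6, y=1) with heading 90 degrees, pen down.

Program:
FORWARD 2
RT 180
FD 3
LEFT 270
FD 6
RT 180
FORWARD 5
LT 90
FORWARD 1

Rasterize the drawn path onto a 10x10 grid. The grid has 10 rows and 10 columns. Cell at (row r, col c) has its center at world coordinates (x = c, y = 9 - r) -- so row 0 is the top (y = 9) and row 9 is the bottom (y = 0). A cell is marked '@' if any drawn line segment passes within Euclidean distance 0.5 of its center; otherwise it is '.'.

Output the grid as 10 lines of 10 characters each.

Segment 0: (6,1) -> (6,3)
Segment 1: (6,3) -> (6,0)
Segment 2: (6,0) -> (0,0)
Segment 3: (0,0) -> (5,0)
Segment 4: (5,0) -> (5,1)

Answer: ..........
..........
..........
..........
..........
..........
......@...
......@...
.....@@...
@@@@@@@...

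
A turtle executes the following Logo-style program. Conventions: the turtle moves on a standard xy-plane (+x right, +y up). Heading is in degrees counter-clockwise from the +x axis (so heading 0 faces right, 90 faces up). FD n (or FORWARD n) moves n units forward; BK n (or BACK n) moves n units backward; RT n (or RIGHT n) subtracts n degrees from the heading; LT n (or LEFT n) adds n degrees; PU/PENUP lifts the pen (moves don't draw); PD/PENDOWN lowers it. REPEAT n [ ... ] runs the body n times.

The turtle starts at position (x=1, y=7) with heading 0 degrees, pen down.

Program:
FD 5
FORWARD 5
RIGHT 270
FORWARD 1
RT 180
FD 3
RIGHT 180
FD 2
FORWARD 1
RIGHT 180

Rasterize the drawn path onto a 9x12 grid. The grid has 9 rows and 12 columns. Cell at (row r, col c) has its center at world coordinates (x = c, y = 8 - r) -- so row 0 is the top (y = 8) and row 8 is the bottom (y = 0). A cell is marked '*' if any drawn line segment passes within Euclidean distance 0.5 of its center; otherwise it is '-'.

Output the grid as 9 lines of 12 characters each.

Answer: -----------*
-***********
-----------*
-----------*
------------
------------
------------
------------
------------

Derivation:
Segment 0: (1,7) -> (6,7)
Segment 1: (6,7) -> (11,7)
Segment 2: (11,7) -> (11,8)
Segment 3: (11,8) -> (11,5)
Segment 4: (11,5) -> (11,7)
Segment 5: (11,7) -> (11,8)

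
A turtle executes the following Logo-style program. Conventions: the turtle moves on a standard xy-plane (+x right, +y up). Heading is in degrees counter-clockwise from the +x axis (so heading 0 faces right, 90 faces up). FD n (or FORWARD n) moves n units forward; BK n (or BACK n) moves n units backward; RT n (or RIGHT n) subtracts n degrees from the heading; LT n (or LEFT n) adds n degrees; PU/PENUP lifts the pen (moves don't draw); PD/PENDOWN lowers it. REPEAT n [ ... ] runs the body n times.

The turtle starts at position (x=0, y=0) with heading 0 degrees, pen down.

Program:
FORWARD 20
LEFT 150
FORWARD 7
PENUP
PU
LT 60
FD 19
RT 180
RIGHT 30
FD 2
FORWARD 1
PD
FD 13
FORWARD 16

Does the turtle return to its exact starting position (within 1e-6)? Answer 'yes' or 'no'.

Executing turtle program step by step:
Start: pos=(0,0), heading=0, pen down
FD 20: (0,0) -> (20,0) [heading=0, draw]
LT 150: heading 0 -> 150
FD 7: (20,0) -> (13.938,3.5) [heading=150, draw]
PU: pen up
PU: pen up
LT 60: heading 150 -> 210
FD 19: (13.938,3.5) -> (-2.517,-6) [heading=210, move]
RT 180: heading 210 -> 30
RT 30: heading 30 -> 0
FD 2: (-2.517,-6) -> (-0.517,-6) [heading=0, move]
FD 1: (-0.517,-6) -> (0.483,-6) [heading=0, move]
PD: pen down
FD 13: (0.483,-6) -> (13.483,-6) [heading=0, draw]
FD 16: (13.483,-6) -> (29.483,-6) [heading=0, draw]
Final: pos=(29.483,-6), heading=0, 4 segment(s) drawn

Start position: (0, 0)
Final position: (29.483, -6)
Distance = 30.088; >= 1e-6 -> NOT closed

Answer: no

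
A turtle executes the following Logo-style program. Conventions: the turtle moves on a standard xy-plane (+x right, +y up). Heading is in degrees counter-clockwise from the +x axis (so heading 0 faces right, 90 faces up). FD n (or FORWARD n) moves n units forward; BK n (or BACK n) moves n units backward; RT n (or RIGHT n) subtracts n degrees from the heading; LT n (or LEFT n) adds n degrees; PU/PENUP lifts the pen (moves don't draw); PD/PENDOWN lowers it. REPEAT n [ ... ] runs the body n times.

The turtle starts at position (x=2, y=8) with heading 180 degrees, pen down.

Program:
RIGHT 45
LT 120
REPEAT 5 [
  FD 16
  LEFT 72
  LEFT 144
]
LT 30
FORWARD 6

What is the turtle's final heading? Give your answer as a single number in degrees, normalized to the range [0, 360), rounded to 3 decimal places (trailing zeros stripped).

Answer: 285

Derivation:
Executing turtle program step by step:
Start: pos=(2,8), heading=180, pen down
RT 45: heading 180 -> 135
LT 120: heading 135 -> 255
REPEAT 5 [
  -- iteration 1/5 --
  FD 16: (2,8) -> (-2.141,-7.455) [heading=255, draw]
  LT 72: heading 255 -> 327
  LT 144: heading 327 -> 111
  -- iteration 2/5 --
  FD 16: (-2.141,-7.455) -> (-7.875,7.482) [heading=111, draw]
  LT 72: heading 111 -> 183
  LT 144: heading 183 -> 327
  -- iteration 3/5 --
  FD 16: (-7.875,7.482) -> (5.544,-1.232) [heading=327, draw]
  LT 72: heading 327 -> 39
  LT 144: heading 39 -> 183
  -- iteration 4/5 --
  FD 16: (5.544,-1.232) -> (-10.434,-2.069) [heading=183, draw]
  LT 72: heading 183 -> 255
  LT 144: heading 255 -> 39
  -- iteration 5/5 --
  FD 16: (-10.434,-2.069) -> (2,8) [heading=39, draw]
  LT 72: heading 39 -> 111
  LT 144: heading 111 -> 255
]
LT 30: heading 255 -> 285
FD 6: (2,8) -> (3.553,2.204) [heading=285, draw]
Final: pos=(3.553,2.204), heading=285, 6 segment(s) drawn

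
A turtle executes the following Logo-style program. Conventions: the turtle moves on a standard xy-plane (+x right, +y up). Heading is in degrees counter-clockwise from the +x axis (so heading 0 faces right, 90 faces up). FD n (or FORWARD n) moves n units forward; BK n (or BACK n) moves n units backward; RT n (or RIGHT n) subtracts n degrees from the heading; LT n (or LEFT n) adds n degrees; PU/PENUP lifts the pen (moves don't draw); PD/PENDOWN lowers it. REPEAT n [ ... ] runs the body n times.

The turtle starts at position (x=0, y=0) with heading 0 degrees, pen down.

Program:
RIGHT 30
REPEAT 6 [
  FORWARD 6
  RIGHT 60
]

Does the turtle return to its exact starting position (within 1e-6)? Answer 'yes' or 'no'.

Answer: yes

Derivation:
Executing turtle program step by step:
Start: pos=(0,0), heading=0, pen down
RT 30: heading 0 -> 330
REPEAT 6 [
  -- iteration 1/6 --
  FD 6: (0,0) -> (5.196,-3) [heading=330, draw]
  RT 60: heading 330 -> 270
  -- iteration 2/6 --
  FD 6: (5.196,-3) -> (5.196,-9) [heading=270, draw]
  RT 60: heading 270 -> 210
  -- iteration 3/6 --
  FD 6: (5.196,-9) -> (0,-12) [heading=210, draw]
  RT 60: heading 210 -> 150
  -- iteration 4/6 --
  FD 6: (0,-12) -> (-5.196,-9) [heading=150, draw]
  RT 60: heading 150 -> 90
  -- iteration 5/6 --
  FD 6: (-5.196,-9) -> (-5.196,-3) [heading=90, draw]
  RT 60: heading 90 -> 30
  -- iteration 6/6 --
  FD 6: (-5.196,-3) -> (0,0) [heading=30, draw]
  RT 60: heading 30 -> 330
]
Final: pos=(0,0), heading=330, 6 segment(s) drawn

Start position: (0, 0)
Final position: (0, 0)
Distance = 0; < 1e-6 -> CLOSED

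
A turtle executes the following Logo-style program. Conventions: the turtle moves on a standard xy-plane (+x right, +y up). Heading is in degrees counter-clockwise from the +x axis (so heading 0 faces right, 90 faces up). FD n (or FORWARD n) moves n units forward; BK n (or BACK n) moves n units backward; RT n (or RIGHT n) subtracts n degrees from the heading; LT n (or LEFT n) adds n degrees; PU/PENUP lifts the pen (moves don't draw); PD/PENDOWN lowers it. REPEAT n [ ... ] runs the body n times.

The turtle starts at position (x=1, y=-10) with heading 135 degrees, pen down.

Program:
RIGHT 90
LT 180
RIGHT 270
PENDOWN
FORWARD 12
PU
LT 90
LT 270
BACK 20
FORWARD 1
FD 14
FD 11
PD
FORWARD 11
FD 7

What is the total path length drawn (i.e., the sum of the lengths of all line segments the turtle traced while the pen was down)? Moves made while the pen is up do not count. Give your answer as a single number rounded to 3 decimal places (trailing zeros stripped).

Answer: 30

Derivation:
Executing turtle program step by step:
Start: pos=(1,-10), heading=135, pen down
RT 90: heading 135 -> 45
LT 180: heading 45 -> 225
RT 270: heading 225 -> 315
PD: pen down
FD 12: (1,-10) -> (9.485,-18.485) [heading=315, draw]
PU: pen up
LT 90: heading 315 -> 45
LT 270: heading 45 -> 315
BK 20: (9.485,-18.485) -> (-4.657,-4.343) [heading=315, move]
FD 1: (-4.657,-4.343) -> (-3.95,-5.05) [heading=315, move]
FD 14: (-3.95,-5.05) -> (5.95,-14.95) [heading=315, move]
FD 11: (5.95,-14.95) -> (13.728,-22.728) [heading=315, move]
PD: pen down
FD 11: (13.728,-22.728) -> (21.506,-30.506) [heading=315, draw]
FD 7: (21.506,-30.506) -> (26.456,-35.456) [heading=315, draw]
Final: pos=(26.456,-35.456), heading=315, 3 segment(s) drawn

Segment lengths:
  seg 1: (1,-10) -> (9.485,-18.485), length = 12
  seg 2: (13.728,-22.728) -> (21.506,-30.506), length = 11
  seg 3: (21.506,-30.506) -> (26.456,-35.456), length = 7
Total = 30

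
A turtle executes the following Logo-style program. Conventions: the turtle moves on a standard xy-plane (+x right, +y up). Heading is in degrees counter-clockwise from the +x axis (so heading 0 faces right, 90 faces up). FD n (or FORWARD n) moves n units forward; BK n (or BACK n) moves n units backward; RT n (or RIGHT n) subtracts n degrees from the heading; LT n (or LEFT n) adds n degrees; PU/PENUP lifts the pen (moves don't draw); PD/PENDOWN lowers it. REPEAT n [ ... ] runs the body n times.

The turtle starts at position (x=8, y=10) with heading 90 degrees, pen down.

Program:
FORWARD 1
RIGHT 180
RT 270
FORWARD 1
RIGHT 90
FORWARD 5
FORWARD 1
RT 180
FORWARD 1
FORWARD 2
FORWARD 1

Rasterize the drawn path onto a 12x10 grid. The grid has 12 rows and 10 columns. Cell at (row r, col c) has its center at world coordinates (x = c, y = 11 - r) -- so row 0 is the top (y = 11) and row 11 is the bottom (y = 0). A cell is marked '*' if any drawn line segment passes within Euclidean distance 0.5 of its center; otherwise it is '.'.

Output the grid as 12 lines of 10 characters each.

Answer: ........**
........**
.........*
.........*
.........*
.........*
.........*
..........
..........
..........
..........
..........

Derivation:
Segment 0: (8,10) -> (8,11)
Segment 1: (8,11) -> (9,11)
Segment 2: (9,11) -> (9,6)
Segment 3: (9,6) -> (9,5)
Segment 4: (9,5) -> (9,6)
Segment 5: (9,6) -> (9,8)
Segment 6: (9,8) -> (9,9)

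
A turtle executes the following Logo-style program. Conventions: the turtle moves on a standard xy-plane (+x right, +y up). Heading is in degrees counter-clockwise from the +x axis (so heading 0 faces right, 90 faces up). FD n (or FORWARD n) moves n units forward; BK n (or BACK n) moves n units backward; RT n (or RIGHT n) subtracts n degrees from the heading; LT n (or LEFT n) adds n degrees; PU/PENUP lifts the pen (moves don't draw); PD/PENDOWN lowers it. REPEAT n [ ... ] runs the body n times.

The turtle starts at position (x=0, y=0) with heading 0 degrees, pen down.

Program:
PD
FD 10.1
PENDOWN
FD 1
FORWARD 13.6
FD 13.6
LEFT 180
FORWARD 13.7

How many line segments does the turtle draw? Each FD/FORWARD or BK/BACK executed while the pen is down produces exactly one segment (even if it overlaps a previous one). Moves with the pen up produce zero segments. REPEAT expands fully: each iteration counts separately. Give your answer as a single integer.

Executing turtle program step by step:
Start: pos=(0,0), heading=0, pen down
PD: pen down
FD 10.1: (0,0) -> (10.1,0) [heading=0, draw]
PD: pen down
FD 1: (10.1,0) -> (11.1,0) [heading=0, draw]
FD 13.6: (11.1,0) -> (24.7,0) [heading=0, draw]
FD 13.6: (24.7,0) -> (38.3,0) [heading=0, draw]
LT 180: heading 0 -> 180
FD 13.7: (38.3,0) -> (24.6,0) [heading=180, draw]
Final: pos=(24.6,0), heading=180, 5 segment(s) drawn
Segments drawn: 5

Answer: 5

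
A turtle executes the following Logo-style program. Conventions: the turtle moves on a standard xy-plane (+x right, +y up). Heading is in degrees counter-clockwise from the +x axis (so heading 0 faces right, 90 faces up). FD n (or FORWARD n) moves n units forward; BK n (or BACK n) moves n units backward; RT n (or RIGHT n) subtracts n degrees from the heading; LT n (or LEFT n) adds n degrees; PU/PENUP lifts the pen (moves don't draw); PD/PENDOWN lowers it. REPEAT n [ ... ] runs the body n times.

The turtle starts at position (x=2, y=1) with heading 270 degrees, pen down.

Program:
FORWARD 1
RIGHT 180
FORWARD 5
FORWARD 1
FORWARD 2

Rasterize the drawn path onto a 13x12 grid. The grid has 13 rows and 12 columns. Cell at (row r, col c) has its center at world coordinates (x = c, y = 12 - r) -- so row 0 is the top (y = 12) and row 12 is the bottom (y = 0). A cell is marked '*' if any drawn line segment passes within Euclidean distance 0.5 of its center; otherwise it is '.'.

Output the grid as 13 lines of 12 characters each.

Answer: ............
............
............
............
..*.........
..*.........
..*.........
..*.........
..*.........
..*.........
..*.........
..*.........
..*.........

Derivation:
Segment 0: (2,1) -> (2,0)
Segment 1: (2,0) -> (2,5)
Segment 2: (2,5) -> (2,6)
Segment 3: (2,6) -> (2,8)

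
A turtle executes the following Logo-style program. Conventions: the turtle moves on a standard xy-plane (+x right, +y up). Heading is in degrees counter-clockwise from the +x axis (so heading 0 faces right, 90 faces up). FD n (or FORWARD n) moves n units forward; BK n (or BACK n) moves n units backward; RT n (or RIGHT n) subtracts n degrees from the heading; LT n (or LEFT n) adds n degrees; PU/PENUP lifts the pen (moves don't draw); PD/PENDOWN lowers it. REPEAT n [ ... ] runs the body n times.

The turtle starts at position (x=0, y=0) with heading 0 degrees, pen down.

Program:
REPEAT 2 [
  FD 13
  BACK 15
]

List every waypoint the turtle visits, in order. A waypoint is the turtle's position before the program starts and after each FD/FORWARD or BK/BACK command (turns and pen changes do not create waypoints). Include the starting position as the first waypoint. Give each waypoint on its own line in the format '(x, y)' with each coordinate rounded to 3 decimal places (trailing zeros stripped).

Answer: (0, 0)
(13, 0)
(-2, 0)
(11, 0)
(-4, 0)

Derivation:
Executing turtle program step by step:
Start: pos=(0,0), heading=0, pen down
REPEAT 2 [
  -- iteration 1/2 --
  FD 13: (0,0) -> (13,0) [heading=0, draw]
  BK 15: (13,0) -> (-2,0) [heading=0, draw]
  -- iteration 2/2 --
  FD 13: (-2,0) -> (11,0) [heading=0, draw]
  BK 15: (11,0) -> (-4,0) [heading=0, draw]
]
Final: pos=(-4,0), heading=0, 4 segment(s) drawn
Waypoints (5 total):
(0, 0)
(13, 0)
(-2, 0)
(11, 0)
(-4, 0)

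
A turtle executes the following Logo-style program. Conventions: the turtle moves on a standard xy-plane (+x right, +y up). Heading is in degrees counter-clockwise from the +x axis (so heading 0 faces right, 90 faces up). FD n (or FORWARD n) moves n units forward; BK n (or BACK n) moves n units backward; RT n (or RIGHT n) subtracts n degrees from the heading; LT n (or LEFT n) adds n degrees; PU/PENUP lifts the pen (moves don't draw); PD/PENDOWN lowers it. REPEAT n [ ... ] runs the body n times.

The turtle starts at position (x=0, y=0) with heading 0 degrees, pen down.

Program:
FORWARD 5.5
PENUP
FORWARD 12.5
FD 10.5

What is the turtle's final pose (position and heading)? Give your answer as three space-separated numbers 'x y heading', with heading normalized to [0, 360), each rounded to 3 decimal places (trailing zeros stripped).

Executing turtle program step by step:
Start: pos=(0,0), heading=0, pen down
FD 5.5: (0,0) -> (5.5,0) [heading=0, draw]
PU: pen up
FD 12.5: (5.5,0) -> (18,0) [heading=0, move]
FD 10.5: (18,0) -> (28.5,0) [heading=0, move]
Final: pos=(28.5,0), heading=0, 1 segment(s) drawn

Answer: 28.5 0 0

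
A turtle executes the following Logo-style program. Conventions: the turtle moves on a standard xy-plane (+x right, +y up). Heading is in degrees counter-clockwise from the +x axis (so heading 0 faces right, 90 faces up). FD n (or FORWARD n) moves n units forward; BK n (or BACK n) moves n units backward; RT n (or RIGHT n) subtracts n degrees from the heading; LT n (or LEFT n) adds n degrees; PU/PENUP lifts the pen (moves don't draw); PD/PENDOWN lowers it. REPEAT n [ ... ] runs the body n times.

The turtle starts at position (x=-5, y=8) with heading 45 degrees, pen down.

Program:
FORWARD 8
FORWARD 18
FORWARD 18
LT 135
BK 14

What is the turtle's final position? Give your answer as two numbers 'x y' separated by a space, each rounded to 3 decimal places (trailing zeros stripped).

Answer: 40.113 39.113

Derivation:
Executing turtle program step by step:
Start: pos=(-5,8), heading=45, pen down
FD 8: (-5,8) -> (0.657,13.657) [heading=45, draw]
FD 18: (0.657,13.657) -> (13.385,26.385) [heading=45, draw]
FD 18: (13.385,26.385) -> (26.113,39.113) [heading=45, draw]
LT 135: heading 45 -> 180
BK 14: (26.113,39.113) -> (40.113,39.113) [heading=180, draw]
Final: pos=(40.113,39.113), heading=180, 4 segment(s) drawn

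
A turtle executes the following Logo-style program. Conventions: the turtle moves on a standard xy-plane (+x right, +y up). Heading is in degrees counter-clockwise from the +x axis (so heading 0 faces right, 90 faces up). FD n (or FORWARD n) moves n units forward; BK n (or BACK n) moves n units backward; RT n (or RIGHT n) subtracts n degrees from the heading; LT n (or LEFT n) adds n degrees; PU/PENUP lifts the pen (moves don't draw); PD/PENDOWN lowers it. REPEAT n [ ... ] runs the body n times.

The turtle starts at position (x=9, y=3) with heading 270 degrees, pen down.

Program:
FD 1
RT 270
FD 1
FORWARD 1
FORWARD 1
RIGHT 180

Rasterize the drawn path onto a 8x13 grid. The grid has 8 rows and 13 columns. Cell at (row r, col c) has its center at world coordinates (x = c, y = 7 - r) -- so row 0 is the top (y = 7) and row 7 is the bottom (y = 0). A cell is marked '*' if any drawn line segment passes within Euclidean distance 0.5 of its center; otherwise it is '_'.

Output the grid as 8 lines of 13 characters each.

Answer: _____________
_____________
_____________
_____________
_________*___
_________****
_____________
_____________

Derivation:
Segment 0: (9,3) -> (9,2)
Segment 1: (9,2) -> (10,2)
Segment 2: (10,2) -> (11,2)
Segment 3: (11,2) -> (12,2)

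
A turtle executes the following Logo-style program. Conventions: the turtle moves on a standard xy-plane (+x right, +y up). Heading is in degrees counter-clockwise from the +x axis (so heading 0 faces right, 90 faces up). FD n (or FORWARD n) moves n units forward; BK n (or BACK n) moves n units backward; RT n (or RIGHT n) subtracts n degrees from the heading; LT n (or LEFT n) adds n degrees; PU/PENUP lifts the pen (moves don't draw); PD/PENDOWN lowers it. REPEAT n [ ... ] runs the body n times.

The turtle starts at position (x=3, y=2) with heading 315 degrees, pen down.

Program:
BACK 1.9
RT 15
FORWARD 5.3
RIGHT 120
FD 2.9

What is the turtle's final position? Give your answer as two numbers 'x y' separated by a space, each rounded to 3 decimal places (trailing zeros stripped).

Executing turtle program step by step:
Start: pos=(3,2), heading=315, pen down
BK 1.9: (3,2) -> (1.656,3.344) [heading=315, draw]
RT 15: heading 315 -> 300
FD 5.3: (1.656,3.344) -> (4.306,-1.246) [heading=300, draw]
RT 120: heading 300 -> 180
FD 2.9: (4.306,-1.246) -> (1.406,-1.246) [heading=180, draw]
Final: pos=(1.406,-1.246), heading=180, 3 segment(s) drawn

Answer: 1.406 -1.246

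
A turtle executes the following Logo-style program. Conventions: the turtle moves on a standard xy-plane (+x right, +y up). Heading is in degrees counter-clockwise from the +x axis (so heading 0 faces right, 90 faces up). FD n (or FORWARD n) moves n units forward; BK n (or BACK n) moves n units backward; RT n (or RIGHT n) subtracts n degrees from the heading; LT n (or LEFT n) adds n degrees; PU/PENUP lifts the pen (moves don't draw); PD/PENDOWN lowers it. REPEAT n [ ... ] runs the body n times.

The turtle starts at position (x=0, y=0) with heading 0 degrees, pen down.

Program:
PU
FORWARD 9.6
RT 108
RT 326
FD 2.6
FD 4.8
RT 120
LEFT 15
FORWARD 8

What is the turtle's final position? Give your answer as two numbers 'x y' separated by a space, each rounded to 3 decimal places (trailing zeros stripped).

Answer: 3.641 -7.253

Derivation:
Executing turtle program step by step:
Start: pos=(0,0), heading=0, pen down
PU: pen up
FD 9.6: (0,0) -> (9.6,0) [heading=0, move]
RT 108: heading 0 -> 252
RT 326: heading 252 -> 286
FD 2.6: (9.6,0) -> (10.317,-2.499) [heading=286, move]
FD 4.8: (10.317,-2.499) -> (11.64,-7.113) [heading=286, move]
RT 120: heading 286 -> 166
LT 15: heading 166 -> 181
FD 8: (11.64,-7.113) -> (3.641,-7.253) [heading=181, move]
Final: pos=(3.641,-7.253), heading=181, 0 segment(s) drawn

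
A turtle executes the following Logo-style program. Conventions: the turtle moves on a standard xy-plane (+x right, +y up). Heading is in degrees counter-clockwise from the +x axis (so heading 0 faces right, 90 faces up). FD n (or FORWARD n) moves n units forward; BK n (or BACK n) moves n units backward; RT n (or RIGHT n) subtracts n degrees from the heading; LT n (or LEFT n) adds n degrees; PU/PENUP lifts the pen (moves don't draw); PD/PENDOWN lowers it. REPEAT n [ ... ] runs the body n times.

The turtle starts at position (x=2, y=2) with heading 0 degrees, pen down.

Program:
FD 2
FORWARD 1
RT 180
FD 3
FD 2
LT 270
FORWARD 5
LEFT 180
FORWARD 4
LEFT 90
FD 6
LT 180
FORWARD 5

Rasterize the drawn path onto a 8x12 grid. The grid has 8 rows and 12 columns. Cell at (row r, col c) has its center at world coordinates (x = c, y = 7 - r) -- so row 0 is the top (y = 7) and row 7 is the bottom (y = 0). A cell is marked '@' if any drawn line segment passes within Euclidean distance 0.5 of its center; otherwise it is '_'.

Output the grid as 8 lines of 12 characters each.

Answer: @___________
@___________
@___________
@___________
@@@@@@@_____
@@@@@@______
____________
____________

Derivation:
Segment 0: (2,2) -> (4,2)
Segment 1: (4,2) -> (5,2)
Segment 2: (5,2) -> (2,2)
Segment 3: (2,2) -> (0,2)
Segment 4: (0,2) -> (0,7)
Segment 5: (0,7) -> (-0,3)
Segment 6: (-0,3) -> (6,3)
Segment 7: (6,3) -> (1,3)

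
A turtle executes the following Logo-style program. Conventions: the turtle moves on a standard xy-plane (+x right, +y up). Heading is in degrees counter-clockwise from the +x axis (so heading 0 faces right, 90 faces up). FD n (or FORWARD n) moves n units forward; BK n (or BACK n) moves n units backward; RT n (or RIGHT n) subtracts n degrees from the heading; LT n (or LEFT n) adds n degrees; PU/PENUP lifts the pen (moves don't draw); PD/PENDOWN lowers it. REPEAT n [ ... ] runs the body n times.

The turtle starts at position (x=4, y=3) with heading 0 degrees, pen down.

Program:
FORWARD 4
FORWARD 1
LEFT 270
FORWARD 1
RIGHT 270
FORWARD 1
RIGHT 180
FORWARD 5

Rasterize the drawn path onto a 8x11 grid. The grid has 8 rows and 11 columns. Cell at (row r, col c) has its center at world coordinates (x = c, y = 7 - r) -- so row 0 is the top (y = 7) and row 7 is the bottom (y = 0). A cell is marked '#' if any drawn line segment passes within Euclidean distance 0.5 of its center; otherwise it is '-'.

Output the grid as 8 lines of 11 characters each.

Answer: -----------
-----------
-----------
-----------
----######-
-----######
-----------
-----------

Derivation:
Segment 0: (4,3) -> (8,3)
Segment 1: (8,3) -> (9,3)
Segment 2: (9,3) -> (9,2)
Segment 3: (9,2) -> (10,2)
Segment 4: (10,2) -> (5,2)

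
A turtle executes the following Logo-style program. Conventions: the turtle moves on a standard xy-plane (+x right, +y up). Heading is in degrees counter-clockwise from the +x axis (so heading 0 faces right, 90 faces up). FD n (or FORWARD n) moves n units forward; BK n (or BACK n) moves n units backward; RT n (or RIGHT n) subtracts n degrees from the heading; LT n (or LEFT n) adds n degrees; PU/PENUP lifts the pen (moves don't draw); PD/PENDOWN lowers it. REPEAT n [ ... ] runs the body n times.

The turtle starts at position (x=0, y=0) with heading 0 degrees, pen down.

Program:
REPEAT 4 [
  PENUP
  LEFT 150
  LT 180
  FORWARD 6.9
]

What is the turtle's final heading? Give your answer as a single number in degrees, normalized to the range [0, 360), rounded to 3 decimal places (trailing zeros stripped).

Answer: 240

Derivation:
Executing turtle program step by step:
Start: pos=(0,0), heading=0, pen down
REPEAT 4 [
  -- iteration 1/4 --
  PU: pen up
  LT 150: heading 0 -> 150
  LT 180: heading 150 -> 330
  FD 6.9: (0,0) -> (5.976,-3.45) [heading=330, move]
  -- iteration 2/4 --
  PU: pen up
  LT 150: heading 330 -> 120
  LT 180: heading 120 -> 300
  FD 6.9: (5.976,-3.45) -> (9.426,-9.426) [heading=300, move]
  -- iteration 3/4 --
  PU: pen up
  LT 150: heading 300 -> 90
  LT 180: heading 90 -> 270
  FD 6.9: (9.426,-9.426) -> (9.426,-16.326) [heading=270, move]
  -- iteration 4/4 --
  PU: pen up
  LT 150: heading 270 -> 60
  LT 180: heading 60 -> 240
  FD 6.9: (9.426,-16.326) -> (5.976,-22.301) [heading=240, move]
]
Final: pos=(5.976,-22.301), heading=240, 0 segment(s) drawn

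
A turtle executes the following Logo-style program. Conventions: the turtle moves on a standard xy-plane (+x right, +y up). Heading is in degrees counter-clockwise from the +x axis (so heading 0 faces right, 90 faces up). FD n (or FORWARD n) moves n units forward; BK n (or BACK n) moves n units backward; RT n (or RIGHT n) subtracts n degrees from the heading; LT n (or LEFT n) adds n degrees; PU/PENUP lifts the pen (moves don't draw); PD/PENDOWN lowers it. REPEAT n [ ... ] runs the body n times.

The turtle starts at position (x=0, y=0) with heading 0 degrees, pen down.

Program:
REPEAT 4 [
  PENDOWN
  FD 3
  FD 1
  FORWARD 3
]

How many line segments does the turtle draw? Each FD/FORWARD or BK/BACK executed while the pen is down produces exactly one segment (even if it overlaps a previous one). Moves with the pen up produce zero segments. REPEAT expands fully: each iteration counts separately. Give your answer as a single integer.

Answer: 12

Derivation:
Executing turtle program step by step:
Start: pos=(0,0), heading=0, pen down
REPEAT 4 [
  -- iteration 1/4 --
  PD: pen down
  FD 3: (0,0) -> (3,0) [heading=0, draw]
  FD 1: (3,0) -> (4,0) [heading=0, draw]
  FD 3: (4,0) -> (7,0) [heading=0, draw]
  -- iteration 2/4 --
  PD: pen down
  FD 3: (7,0) -> (10,0) [heading=0, draw]
  FD 1: (10,0) -> (11,0) [heading=0, draw]
  FD 3: (11,0) -> (14,0) [heading=0, draw]
  -- iteration 3/4 --
  PD: pen down
  FD 3: (14,0) -> (17,0) [heading=0, draw]
  FD 1: (17,0) -> (18,0) [heading=0, draw]
  FD 3: (18,0) -> (21,0) [heading=0, draw]
  -- iteration 4/4 --
  PD: pen down
  FD 3: (21,0) -> (24,0) [heading=0, draw]
  FD 1: (24,0) -> (25,0) [heading=0, draw]
  FD 3: (25,0) -> (28,0) [heading=0, draw]
]
Final: pos=(28,0), heading=0, 12 segment(s) drawn
Segments drawn: 12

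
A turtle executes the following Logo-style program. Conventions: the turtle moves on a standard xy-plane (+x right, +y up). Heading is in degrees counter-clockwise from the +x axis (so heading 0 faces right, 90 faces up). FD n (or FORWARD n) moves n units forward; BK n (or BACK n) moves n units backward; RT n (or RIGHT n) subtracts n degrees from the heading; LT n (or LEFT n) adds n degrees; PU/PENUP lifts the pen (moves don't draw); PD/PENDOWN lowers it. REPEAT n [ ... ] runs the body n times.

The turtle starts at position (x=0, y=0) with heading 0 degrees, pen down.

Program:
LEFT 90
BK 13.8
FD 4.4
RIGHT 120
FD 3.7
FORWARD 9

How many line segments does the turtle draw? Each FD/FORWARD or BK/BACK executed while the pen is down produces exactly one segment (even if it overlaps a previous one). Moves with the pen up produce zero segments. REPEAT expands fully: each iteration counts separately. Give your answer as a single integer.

Executing turtle program step by step:
Start: pos=(0,0), heading=0, pen down
LT 90: heading 0 -> 90
BK 13.8: (0,0) -> (0,-13.8) [heading=90, draw]
FD 4.4: (0,-13.8) -> (0,-9.4) [heading=90, draw]
RT 120: heading 90 -> 330
FD 3.7: (0,-9.4) -> (3.204,-11.25) [heading=330, draw]
FD 9: (3.204,-11.25) -> (10.999,-15.75) [heading=330, draw]
Final: pos=(10.999,-15.75), heading=330, 4 segment(s) drawn
Segments drawn: 4

Answer: 4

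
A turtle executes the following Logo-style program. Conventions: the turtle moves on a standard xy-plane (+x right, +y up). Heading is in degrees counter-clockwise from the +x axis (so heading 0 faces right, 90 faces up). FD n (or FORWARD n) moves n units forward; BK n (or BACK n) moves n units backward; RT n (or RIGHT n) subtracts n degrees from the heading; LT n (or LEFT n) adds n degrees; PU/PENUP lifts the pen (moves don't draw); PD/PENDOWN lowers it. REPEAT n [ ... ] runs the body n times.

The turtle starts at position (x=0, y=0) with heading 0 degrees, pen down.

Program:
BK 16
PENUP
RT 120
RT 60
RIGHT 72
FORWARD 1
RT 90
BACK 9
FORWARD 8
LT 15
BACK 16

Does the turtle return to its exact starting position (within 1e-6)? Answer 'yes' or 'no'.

Executing turtle program step by step:
Start: pos=(0,0), heading=0, pen down
BK 16: (0,0) -> (-16,0) [heading=0, draw]
PU: pen up
RT 120: heading 0 -> 240
RT 60: heading 240 -> 180
RT 72: heading 180 -> 108
FD 1: (-16,0) -> (-16.309,0.951) [heading=108, move]
RT 90: heading 108 -> 18
BK 9: (-16.309,0.951) -> (-24.869,-1.83) [heading=18, move]
FD 8: (-24.869,-1.83) -> (-17.26,0.642) [heading=18, move]
LT 15: heading 18 -> 33
BK 16: (-17.26,0.642) -> (-30.679,-8.072) [heading=33, move]
Final: pos=(-30.679,-8.072), heading=33, 1 segment(s) drawn

Start position: (0, 0)
Final position: (-30.679, -8.072)
Distance = 31.723; >= 1e-6 -> NOT closed

Answer: no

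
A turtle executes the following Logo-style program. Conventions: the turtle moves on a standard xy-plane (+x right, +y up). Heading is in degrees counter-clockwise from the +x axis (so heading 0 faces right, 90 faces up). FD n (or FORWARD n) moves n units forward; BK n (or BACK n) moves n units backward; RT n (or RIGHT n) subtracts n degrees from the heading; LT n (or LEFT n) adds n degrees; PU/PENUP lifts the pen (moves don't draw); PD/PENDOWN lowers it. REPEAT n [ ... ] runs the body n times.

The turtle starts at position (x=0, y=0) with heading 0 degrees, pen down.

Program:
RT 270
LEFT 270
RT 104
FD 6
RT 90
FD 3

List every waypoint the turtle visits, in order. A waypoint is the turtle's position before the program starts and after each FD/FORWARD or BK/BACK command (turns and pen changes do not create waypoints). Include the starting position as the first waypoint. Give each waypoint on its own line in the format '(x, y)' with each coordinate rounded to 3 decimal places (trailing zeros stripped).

Executing turtle program step by step:
Start: pos=(0,0), heading=0, pen down
RT 270: heading 0 -> 90
LT 270: heading 90 -> 0
RT 104: heading 0 -> 256
FD 6: (0,0) -> (-1.452,-5.822) [heading=256, draw]
RT 90: heading 256 -> 166
FD 3: (-1.452,-5.822) -> (-4.362,-5.096) [heading=166, draw]
Final: pos=(-4.362,-5.096), heading=166, 2 segment(s) drawn
Waypoints (3 total):
(0, 0)
(-1.452, -5.822)
(-4.362, -5.096)

Answer: (0, 0)
(-1.452, -5.822)
(-4.362, -5.096)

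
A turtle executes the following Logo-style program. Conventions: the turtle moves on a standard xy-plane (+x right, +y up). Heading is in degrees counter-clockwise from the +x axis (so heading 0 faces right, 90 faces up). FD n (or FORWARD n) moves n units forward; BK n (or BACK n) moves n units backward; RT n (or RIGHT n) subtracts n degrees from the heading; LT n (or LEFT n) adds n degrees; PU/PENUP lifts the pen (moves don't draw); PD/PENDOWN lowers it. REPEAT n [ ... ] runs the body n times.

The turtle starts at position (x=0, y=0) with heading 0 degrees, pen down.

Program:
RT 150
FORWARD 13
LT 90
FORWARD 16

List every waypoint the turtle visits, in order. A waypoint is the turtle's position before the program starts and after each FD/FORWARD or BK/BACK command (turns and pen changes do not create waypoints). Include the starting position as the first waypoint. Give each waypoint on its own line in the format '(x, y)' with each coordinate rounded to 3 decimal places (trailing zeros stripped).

Executing turtle program step by step:
Start: pos=(0,0), heading=0, pen down
RT 150: heading 0 -> 210
FD 13: (0,0) -> (-11.258,-6.5) [heading=210, draw]
LT 90: heading 210 -> 300
FD 16: (-11.258,-6.5) -> (-3.258,-20.356) [heading=300, draw]
Final: pos=(-3.258,-20.356), heading=300, 2 segment(s) drawn
Waypoints (3 total):
(0, 0)
(-11.258, -6.5)
(-3.258, -20.356)

Answer: (0, 0)
(-11.258, -6.5)
(-3.258, -20.356)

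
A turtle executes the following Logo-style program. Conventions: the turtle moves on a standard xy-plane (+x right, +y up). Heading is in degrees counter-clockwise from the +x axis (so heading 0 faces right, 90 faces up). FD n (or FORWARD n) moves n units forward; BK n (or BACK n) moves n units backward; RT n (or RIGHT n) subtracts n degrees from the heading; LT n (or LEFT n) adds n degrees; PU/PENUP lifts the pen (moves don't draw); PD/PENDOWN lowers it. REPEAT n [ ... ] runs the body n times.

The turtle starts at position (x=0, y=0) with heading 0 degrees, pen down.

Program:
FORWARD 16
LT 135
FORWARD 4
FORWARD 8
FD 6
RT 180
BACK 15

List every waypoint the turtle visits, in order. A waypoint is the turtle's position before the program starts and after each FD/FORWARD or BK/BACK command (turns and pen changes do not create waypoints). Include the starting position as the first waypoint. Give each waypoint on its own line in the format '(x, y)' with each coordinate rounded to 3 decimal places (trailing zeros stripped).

Executing turtle program step by step:
Start: pos=(0,0), heading=0, pen down
FD 16: (0,0) -> (16,0) [heading=0, draw]
LT 135: heading 0 -> 135
FD 4: (16,0) -> (13.172,2.828) [heading=135, draw]
FD 8: (13.172,2.828) -> (7.515,8.485) [heading=135, draw]
FD 6: (7.515,8.485) -> (3.272,12.728) [heading=135, draw]
RT 180: heading 135 -> 315
BK 15: (3.272,12.728) -> (-7.335,23.335) [heading=315, draw]
Final: pos=(-7.335,23.335), heading=315, 5 segment(s) drawn
Waypoints (6 total):
(0, 0)
(16, 0)
(13.172, 2.828)
(7.515, 8.485)
(3.272, 12.728)
(-7.335, 23.335)

Answer: (0, 0)
(16, 0)
(13.172, 2.828)
(7.515, 8.485)
(3.272, 12.728)
(-7.335, 23.335)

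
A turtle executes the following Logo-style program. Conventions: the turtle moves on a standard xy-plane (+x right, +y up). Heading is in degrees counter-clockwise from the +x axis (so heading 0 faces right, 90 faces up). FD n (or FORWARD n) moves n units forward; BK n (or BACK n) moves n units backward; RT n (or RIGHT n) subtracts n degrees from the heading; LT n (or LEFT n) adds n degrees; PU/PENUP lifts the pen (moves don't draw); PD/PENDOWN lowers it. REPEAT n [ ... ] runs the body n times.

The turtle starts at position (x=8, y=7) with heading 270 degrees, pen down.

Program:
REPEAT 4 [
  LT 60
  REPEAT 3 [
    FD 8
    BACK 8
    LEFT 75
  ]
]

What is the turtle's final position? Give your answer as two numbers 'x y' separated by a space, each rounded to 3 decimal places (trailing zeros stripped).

Answer: 8 7

Derivation:
Executing turtle program step by step:
Start: pos=(8,7), heading=270, pen down
REPEAT 4 [
  -- iteration 1/4 --
  LT 60: heading 270 -> 330
  REPEAT 3 [
    -- iteration 1/3 --
    FD 8: (8,7) -> (14.928,3) [heading=330, draw]
    BK 8: (14.928,3) -> (8,7) [heading=330, draw]
    LT 75: heading 330 -> 45
    -- iteration 2/3 --
    FD 8: (8,7) -> (13.657,12.657) [heading=45, draw]
    BK 8: (13.657,12.657) -> (8,7) [heading=45, draw]
    LT 75: heading 45 -> 120
    -- iteration 3/3 --
    FD 8: (8,7) -> (4,13.928) [heading=120, draw]
    BK 8: (4,13.928) -> (8,7) [heading=120, draw]
    LT 75: heading 120 -> 195
  ]
  -- iteration 2/4 --
  LT 60: heading 195 -> 255
  REPEAT 3 [
    -- iteration 1/3 --
    FD 8: (8,7) -> (5.929,-0.727) [heading=255, draw]
    BK 8: (5.929,-0.727) -> (8,7) [heading=255, draw]
    LT 75: heading 255 -> 330
    -- iteration 2/3 --
    FD 8: (8,7) -> (14.928,3) [heading=330, draw]
    BK 8: (14.928,3) -> (8,7) [heading=330, draw]
    LT 75: heading 330 -> 45
    -- iteration 3/3 --
    FD 8: (8,7) -> (13.657,12.657) [heading=45, draw]
    BK 8: (13.657,12.657) -> (8,7) [heading=45, draw]
    LT 75: heading 45 -> 120
  ]
  -- iteration 3/4 --
  LT 60: heading 120 -> 180
  REPEAT 3 [
    -- iteration 1/3 --
    FD 8: (8,7) -> (0,7) [heading=180, draw]
    BK 8: (0,7) -> (8,7) [heading=180, draw]
    LT 75: heading 180 -> 255
    -- iteration 2/3 --
    FD 8: (8,7) -> (5.929,-0.727) [heading=255, draw]
    BK 8: (5.929,-0.727) -> (8,7) [heading=255, draw]
    LT 75: heading 255 -> 330
    -- iteration 3/3 --
    FD 8: (8,7) -> (14.928,3) [heading=330, draw]
    BK 8: (14.928,3) -> (8,7) [heading=330, draw]
    LT 75: heading 330 -> 45
  ]
  -- iteration 4/4 --
  LT 60: heading 45 -> 105
  REPEAT 3 [
    -- iteration 1/3 --
    FD 8: (8,7) -> (5.929,14.727) [heading=105, draw]
    BK 8: (5.929,14.727) -> (8,7) [heading=105, draw]
    LT 75: heading 105 -> 180
    -- iteration 2/3 --
    FD 8: (8,7) -> (0,7) [heading=180, draw]
    BK 8: (0,7) -> (8,7) [heading=180, draw]
    LT 75: heading 180 -> 255
    -- iteration 3/3 --
    FD 8: (8,7) -> (5.929,-0.727) [heading=255, draw]
    BK 8: (5.929,-0.727) -> (8,7) [heading=255, draw]
    LT 75: heading 255 -> 330
  ]
]
Final: pos=(8,7), heading=330, 24 segment(s) drawn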